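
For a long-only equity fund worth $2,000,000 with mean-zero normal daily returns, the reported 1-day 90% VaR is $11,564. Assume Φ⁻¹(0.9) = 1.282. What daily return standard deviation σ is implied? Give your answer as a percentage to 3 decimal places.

0.451%

VaR as a fraction: $11,564 / $2,000,000 = 0.578%.
σ = VaR / z = 0.578% / 1.282 = 0.451%.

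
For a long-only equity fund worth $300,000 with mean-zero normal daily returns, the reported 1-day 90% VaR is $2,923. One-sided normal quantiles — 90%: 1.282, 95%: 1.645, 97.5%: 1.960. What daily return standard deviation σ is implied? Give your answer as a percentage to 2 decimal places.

VaR as a fraction: $2,923 / $300,000 = 0.974%.
σ = VaR / z = 0.974% / 1.282 = 0.760%.

0.76%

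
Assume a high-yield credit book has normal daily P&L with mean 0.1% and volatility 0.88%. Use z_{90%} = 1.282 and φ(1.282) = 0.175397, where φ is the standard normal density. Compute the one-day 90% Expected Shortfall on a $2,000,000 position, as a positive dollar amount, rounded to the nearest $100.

$28,900

Tail multiplier: φ(z)/(1−α) = 0.175397 / 0.1 = 1.754.
ES = −(0.1%) + 0.88% × 1.754 = 1.444%.
On $2,000,000: 0.01444 × $2,000,000 = $28,880.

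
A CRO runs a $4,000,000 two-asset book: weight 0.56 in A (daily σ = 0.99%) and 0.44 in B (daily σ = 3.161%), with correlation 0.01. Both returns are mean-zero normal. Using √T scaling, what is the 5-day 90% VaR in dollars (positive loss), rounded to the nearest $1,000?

σ_p = √(0.56²·0.99² + 0.44²·3.161² + 2·0.01·0.56·0.44·0.99·3.161) = 1.502%.
σ_{5d} = 1.502% × √5 = 3.359%.
z(90%) = 1.282.
VaR = 1.282 × 3.359% = 4.306%; on $4,000,000 that is $172,240.

$172,000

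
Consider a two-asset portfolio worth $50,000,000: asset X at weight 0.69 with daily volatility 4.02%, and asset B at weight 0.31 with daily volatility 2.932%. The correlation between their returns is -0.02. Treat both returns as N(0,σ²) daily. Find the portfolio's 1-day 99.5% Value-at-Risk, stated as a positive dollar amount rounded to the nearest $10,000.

σ_p² = 0.69²·4.02² + 0.31²·2.932² + 2·-0.02·0.69·0.31·4.02·2.932 = 8.4193 (%²).
σ_p = √8.4193 = 2.902%.
At 99.5%, z = 2.576.
VaR = 2.576 × 2.902% = 7.476%; on $50,000,000 that is $3,738,000.

$3,740,000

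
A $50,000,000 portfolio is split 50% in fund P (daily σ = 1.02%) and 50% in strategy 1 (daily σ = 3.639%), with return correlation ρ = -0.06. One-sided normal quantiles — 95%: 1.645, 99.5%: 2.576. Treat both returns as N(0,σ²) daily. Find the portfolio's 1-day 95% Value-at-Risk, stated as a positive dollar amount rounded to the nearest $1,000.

σ_p² = 0.5²·1.02² + 0.5²·3.639² + 2·-0.06·0.5·0.5·1.02·3.639 = 3.4593 (%²).
σ_p = √3.4593 = 1.860%.
VaR = 1.645 × 1.860% = 3.060%; on $50,000,000 that is $1,530,000.

$1,530,000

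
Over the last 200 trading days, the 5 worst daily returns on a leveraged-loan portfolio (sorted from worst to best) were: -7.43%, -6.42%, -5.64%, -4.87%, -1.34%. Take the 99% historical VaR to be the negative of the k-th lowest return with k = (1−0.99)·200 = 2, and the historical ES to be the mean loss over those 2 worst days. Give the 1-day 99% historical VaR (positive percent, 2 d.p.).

6.42%

k = 2; the 2nd lowest return is -6.42%, so VaR = 6.42%.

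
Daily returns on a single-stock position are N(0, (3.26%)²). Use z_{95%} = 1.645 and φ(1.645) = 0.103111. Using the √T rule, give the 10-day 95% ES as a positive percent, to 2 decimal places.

σ_{10d} = 3.26% × √10 = 10.309%.
ES multiplier = φ(z)/(1−α) = 0.103111/0.05 = 2.062.
ES = 10.309% × 2.062 = 21.257%.

21.26%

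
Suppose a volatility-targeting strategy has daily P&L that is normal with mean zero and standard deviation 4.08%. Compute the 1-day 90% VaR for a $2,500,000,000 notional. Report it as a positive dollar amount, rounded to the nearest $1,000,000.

At 90% one-sided, z = 1.282.
VaR = z·σ = 1.282 × 4.08% = 5.231%.
On $2,500,000,000: 0.05231 × $2,500,000,000 = $130,775,000.

$131,000,000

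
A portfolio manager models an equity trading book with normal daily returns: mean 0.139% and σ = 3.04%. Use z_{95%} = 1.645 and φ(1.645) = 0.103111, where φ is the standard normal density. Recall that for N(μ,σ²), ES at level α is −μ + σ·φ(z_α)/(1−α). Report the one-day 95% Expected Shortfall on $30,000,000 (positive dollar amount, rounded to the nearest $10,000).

$1,840,000

Tail multiplier: φ(z)/(1−α) = 0.103111 / 0.05 = 2.062.
ES = −(0.139%) + 3.04% × 2.062 = 6.129%.
On $30,000,000: 0.06129 × $30,000,000 = $1,838,700.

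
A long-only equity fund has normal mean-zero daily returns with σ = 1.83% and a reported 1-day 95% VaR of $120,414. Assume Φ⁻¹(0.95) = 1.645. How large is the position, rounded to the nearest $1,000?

$4,000,000

VaR as a fraction of value: z·σ = 1.645 × 1.83% = 3.01035%.
Position = $120,414 / 0.0301035 = $4,000,000.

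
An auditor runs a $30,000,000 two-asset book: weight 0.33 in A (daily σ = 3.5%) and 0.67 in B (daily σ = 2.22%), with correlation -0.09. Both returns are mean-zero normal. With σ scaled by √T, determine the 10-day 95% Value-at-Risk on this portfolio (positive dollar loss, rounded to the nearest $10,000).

σ_p = √(0.33²·3.5² + 0.67²·2.22² + 2·-0.09·0.33·0.67·3.5·2.22) = 1.799%.
σ_{10d} = 1.799% × √10 = 5.689%.
z(95%) = 1.645.
VaR = 1.645 × 5.689% = 9.358%; on $30,000,000 that is $2,807,400.

$2,810,000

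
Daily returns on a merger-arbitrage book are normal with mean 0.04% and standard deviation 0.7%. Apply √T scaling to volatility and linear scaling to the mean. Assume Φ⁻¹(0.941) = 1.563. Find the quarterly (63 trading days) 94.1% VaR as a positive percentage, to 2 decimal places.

σ_{63d} = 0.7% × √63 = 5.556%; μ_{63d} = 63 × 0.04% = 2.520%.
VaR = −(2.520%) + 1.563 × 5.556% = 6.164%.

6.16%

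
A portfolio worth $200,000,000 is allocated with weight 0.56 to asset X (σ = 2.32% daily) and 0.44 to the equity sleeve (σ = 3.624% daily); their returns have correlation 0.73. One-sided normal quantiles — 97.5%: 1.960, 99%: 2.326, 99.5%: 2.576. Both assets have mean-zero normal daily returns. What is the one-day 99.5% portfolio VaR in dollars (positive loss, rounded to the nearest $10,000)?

σ_p² = 0.56²·2.32² + 0.44²·3.624² + 2·0.73·0.56·0.44·2.32·3.624 = 7.2552 (%²).
σ_p = √7.2552 = 2.694%.
VaR = 2.576 × 2.694% = 6.940%; on $200,000,000 that is $13,880,000.

$13,880,000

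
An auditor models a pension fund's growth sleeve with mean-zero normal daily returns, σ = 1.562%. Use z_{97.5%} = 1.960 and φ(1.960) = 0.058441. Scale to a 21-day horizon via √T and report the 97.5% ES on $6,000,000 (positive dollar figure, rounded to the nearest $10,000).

$1,000,000

σ_{21d} = 1.562% × √21 = 7.158%.
ES multiplier = φ(z)/(1−α) = 0.058441/0.025 = 2.338.
ES = 7.158% × 2.338 = 16.735%; on $6,000,000: $1,004,100.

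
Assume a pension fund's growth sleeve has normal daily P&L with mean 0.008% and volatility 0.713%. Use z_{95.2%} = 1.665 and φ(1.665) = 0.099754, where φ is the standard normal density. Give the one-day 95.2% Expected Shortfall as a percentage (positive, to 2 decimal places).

Tail multiplier: φ(z)/(1−α) = 0.099754 / 0.048 = 2.078.
ES = −(0.008%) + 0.713% × 2.078 = 1.474%.

1.47%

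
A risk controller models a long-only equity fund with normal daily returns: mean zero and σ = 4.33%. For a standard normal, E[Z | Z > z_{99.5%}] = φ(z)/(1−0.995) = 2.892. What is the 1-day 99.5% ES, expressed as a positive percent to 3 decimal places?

12.522%

ES = 4.33% × 2.892 = 12.522%.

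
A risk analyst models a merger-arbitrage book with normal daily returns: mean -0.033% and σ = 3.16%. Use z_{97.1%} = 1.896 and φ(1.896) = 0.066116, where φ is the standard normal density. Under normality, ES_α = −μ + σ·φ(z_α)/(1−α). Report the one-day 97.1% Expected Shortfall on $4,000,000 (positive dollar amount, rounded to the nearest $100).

$289,500

Tail multiplier: φ(z)/(1−α) = 0.066116 / 0.029 = 2.280.
ES = −(-0.033%) + 3.16% × 2.280 = 7.238%.
On $4,000,000: 0.07238 × $4,000,000 = $289,520.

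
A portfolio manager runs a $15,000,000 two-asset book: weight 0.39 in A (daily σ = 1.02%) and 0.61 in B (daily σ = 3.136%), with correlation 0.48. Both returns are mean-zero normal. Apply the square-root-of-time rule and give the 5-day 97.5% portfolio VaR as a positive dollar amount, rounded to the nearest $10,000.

$1,400,000

σ_p = √(0.39²·1.02² + 0.61²·3.136² + 2·0.48·0.39·0.61·1.02·3.136) = 2.133%.
σ_{5d} = 2.133% × √5 = 4.770%.
z(97.5%) = 1.960.
VaR = 1.960 × 4.770% = 9.349%; on $15,000,000 that is $1,402,350.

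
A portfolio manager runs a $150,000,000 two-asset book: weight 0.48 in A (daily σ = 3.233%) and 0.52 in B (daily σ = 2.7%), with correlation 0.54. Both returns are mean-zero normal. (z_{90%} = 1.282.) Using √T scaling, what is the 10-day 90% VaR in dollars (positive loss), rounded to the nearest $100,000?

σ_p = √(0.48²·3.233² + 0.52²·2.7² + 2·0.54·0.48·0.52·3.233·2.7) = 2.595%.
σ_{10d} = 2.595% × √10 = 8.206%.
VaR = 1.282 × 8.206% = 10.520%; on $150,000,000 that is $15,780,000.

$15,800,000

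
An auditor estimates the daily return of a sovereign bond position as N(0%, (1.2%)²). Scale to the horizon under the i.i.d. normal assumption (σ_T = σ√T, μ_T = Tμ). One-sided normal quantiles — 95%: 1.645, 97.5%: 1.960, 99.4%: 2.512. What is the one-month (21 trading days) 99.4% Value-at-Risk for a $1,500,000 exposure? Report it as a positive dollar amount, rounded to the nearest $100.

σ_{21d} = 1.2% × √21 = 5.499%.
VaR = 2.512 × 5.499% = 13.813%.
On $1,500,000: 0.13813 × $1,500,000 = $207,195.

$207,200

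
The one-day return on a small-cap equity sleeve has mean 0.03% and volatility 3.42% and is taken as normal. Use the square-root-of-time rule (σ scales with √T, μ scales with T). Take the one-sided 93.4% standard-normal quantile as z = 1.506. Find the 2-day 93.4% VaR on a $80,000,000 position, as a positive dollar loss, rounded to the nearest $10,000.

σ_{2d} = 3.42% × √2 = 4.837%; μ_{2d} = 2 × 0.03% = 0.060%.
VaR = −(0.060%) + 1.506 × 4.837% = 7.225%.
On $80,000,000: 0.07225 × $80,000,000 = $5,780,000.

$5,780,000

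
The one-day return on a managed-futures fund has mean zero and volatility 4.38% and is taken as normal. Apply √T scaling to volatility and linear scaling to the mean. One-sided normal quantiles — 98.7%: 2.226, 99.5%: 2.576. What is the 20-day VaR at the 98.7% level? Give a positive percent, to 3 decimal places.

σ_{20d} = 4.38% × √20 = 19.588%.
VaR = 2.226 × 19.588% = 43.603%.

43.603%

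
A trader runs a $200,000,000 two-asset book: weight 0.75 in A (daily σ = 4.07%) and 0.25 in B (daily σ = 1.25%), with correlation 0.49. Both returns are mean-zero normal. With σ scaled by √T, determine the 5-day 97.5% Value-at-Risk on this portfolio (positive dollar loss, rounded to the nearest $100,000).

$28,200,000

σ_p = √(0.75²·4.07² + 0.25²·1.25² + 2·0.49·0.75·0.25·4.07·1.25) = 3.217%.
σ_{5d} = 3.217% × √5 = 7.193%.
z(97.5%) = 1.960.
VaR = 1.960 × 7.193% = 14.098%; on $200,000,000 that is $28,196,000.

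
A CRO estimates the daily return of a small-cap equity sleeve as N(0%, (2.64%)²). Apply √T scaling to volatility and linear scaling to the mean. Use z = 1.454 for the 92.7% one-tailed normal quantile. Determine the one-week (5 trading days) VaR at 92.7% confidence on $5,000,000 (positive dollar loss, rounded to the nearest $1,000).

$429,000

σ_{5d} = 2.64% × √5 = 5.903%.
VaR = 1.454 × 5.903% = 8.583%.
On $5,000,000: 0.08583 × $5,000,000 = $429,150.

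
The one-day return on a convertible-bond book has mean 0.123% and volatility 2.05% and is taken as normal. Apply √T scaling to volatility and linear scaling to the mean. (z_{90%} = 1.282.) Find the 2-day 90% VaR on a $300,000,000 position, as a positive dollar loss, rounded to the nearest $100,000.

$10,400,000

σ_{2d} = 2.05% × √2 = 2.899%; μ_{2d} = 2 × 0.123% = 0.246%.
VaR = −(0.246%) + 1.282 × 2.899% = 3.471%.
On $300,000,000: 0.03471 × $300,000,000 = $10,413,000.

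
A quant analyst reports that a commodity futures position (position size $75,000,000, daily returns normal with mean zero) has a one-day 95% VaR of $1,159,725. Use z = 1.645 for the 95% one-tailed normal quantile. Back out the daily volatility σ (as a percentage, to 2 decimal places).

VaR as a fraction: $1,159,725 / $75,000,000 = 1.546%.
σ = VaR / z = 1.546% / 1.645 = 0.940%.

0.94%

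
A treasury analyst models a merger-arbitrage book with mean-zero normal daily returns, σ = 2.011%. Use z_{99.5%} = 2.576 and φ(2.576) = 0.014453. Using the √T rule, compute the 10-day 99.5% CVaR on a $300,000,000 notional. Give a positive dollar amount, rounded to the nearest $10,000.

$55,150,000

σ_{10d} = 2.011% × √10 = 6.359%.
ES multiplier = φ(z)/(1−α) = 0.014453/0.005 = 2.891.
ES = 6.359% × 2.891 = 18.384%; on $300,000,000: $55,152,000.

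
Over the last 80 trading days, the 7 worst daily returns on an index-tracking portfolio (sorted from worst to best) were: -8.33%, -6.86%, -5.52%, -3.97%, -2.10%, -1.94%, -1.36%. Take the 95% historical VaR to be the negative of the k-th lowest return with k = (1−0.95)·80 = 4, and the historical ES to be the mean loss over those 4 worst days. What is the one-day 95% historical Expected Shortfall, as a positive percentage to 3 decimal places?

6.170%

The 4 worst returns sum to -24.68%.
ES = −(-24.68%) / 4 = 6.17% ≈ 6.170%.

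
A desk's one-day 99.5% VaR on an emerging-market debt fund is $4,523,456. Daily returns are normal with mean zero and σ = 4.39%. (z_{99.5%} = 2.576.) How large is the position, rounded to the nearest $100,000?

VaR as a fraction of value: z·σ = 2.576 × 4.39% = 11.3086%.
Position = $4,523,456 / 0.113086 = $40,000,000.

$40,000,000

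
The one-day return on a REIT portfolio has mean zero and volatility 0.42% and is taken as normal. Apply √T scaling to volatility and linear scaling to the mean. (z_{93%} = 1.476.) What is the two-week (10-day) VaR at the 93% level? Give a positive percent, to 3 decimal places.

σ_{10d} = 0.42% × √10 = 1.328%.
VaR = 1.476 × 1.328% = 1.960%.

1.960%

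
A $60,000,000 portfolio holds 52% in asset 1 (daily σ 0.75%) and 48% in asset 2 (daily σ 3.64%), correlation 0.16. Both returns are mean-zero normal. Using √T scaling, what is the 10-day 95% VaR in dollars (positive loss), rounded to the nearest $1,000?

$5,774,000

σ_p = √(0.52²·0.75² + 0.48²·3.64² + 2·0.16·0.52·0.48·0.75·3.64) = 1.850%.
σ_{10d} = 1.850% × √10 = 5.850%.
z(95%) = 1.645.
VaR = 1.645 × 5.850% = 9.623%; on $60,000,000 that is $5,773,800.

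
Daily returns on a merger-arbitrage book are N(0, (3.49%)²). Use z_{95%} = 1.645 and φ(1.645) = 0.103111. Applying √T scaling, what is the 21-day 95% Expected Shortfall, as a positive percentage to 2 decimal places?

σ_{21d} = 3.49% × √21 = 15.993%.
ES multiplier = φ(z)/(1−α) = 0.103111/0.05 = 2.062.
ES = 15.993% × 2.062 = 32.978%.

32.98%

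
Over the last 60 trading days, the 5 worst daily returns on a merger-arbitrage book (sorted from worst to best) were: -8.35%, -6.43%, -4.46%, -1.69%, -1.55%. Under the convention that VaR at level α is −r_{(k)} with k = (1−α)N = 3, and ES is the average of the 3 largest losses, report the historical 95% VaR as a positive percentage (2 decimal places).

k = 3; the 3rd lowest return is -4.46%, so VaR = 4.46%.

4.46%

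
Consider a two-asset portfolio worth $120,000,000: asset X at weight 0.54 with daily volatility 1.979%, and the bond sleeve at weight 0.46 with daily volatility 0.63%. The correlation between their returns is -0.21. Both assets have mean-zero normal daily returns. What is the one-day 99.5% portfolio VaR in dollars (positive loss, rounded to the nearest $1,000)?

σ_p² = 0.54²·1.979² + 0.46²·0.63² + 2·-0.21·0.54·0.46·1.979·0.63 = 1.0959 (%²).
σ_p = √1.0959 = 1.047%.
At 99.5%, z = 2.576.
VaR = 2.576 × 1.047% = 2.697%; on $120,000,000 that is $3,236,400.

$3,236,000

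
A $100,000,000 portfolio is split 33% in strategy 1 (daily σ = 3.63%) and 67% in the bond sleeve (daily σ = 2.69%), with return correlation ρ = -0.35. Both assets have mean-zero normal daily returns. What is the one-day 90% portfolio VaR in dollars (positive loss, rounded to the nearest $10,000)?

$2,280,000

σ_p² = 0.33²·3.63² + 0.67²·2.69² + 2·-0.35·0.33·0.67·3.63·2.69 = 3.1720 (%²).
σ_p = √3.1720 = 1.781%.
At 90%, z = 1.282.
VaR = 1.282 × 1.781% = 2.283%; on $100,000,000 that is $2,283,000.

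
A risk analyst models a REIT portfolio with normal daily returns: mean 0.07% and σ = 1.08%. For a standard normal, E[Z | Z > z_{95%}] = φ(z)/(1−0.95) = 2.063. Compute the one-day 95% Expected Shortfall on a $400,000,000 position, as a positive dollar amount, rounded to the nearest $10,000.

$8,630,000

ES = −(0.07%) + 1.08% × 2.063 = 2.158%.
On $400,000,000: 0.02158 × $400,000,000 = $8,632,000.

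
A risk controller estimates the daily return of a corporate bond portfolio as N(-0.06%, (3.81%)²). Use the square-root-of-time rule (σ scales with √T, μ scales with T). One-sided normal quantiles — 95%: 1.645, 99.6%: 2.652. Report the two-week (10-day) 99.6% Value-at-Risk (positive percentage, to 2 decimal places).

σ_{10d} = 3.81% × √10 = 12.048%; μ_{10d} = 10 × -0.06% = -0.600%.
VaR = −(-0.600%) + 2.652 × 12.048% = 32.551%.

32.55%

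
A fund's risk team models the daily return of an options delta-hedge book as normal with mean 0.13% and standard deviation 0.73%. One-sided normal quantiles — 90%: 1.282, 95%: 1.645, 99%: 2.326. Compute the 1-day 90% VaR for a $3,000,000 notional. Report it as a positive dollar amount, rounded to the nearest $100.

$24,200

VaR = −μ + z·σ = −(0.13%) + 1.282 × 0.73% = 0.806%.
On $3,000,000: 0.00806 × $3,000,000 = $24,180.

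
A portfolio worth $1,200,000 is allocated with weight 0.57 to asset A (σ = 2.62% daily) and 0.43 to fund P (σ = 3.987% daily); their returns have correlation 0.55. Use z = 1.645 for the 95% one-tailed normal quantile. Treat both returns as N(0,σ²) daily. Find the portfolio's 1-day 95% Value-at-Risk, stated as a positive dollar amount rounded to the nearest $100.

$55,800

σ_p² = 0.57²·2.62² + 0.43²·3.987² + 2·0.55·0.57·0.43·2.62·3.987 = 7.9858 (%²).
σ_p = √7.9858 = 2.826%.
VaR = 1.645 × 2.826% = 4.649%; on $1,200,000 that is $55,788.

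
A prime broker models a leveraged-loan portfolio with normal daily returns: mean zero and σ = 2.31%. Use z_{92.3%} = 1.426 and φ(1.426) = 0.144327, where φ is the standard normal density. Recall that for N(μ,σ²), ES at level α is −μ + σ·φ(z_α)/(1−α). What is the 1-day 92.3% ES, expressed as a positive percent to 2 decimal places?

Tail multiplier: φ(z)/(1−α) = 0.144327 / 0.077 = 1.874.
ES = 2.31% × 1.874 = 4.329%.

4.33%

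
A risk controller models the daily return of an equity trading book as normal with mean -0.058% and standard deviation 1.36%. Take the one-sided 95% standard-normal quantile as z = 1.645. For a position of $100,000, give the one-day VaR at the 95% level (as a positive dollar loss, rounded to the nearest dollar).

VaR = −μ + z·σ = −(-0.058%) + 1.645 × 1.36% = 2.295%.
On $100,000: 0.02295 × $100,000 = $2,295.

$2,295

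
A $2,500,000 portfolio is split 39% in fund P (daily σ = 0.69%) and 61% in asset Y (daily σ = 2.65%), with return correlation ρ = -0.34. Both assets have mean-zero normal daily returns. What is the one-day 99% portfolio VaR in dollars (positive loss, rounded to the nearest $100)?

$89,900

σ_p² = 0.39²·0.69² + 0.61²·2.65² + 2·-0.34·0.39·0.61·0.69·2.65 = 2.3897 (%²).
σ_p = √2.3897 = 1.546%.
At 99%, z = 2.326.
VaR = 2.326 × 1.546% = 3.596%; on $2,500,000 that is $89,900.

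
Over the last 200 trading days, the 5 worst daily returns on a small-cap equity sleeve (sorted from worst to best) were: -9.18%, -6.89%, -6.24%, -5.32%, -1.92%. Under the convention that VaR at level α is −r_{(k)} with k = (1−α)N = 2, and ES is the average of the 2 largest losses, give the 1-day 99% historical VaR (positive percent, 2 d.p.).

k = 2; the 2nd lowest return is -6.89%, so VaR = 6.89%.

6.89%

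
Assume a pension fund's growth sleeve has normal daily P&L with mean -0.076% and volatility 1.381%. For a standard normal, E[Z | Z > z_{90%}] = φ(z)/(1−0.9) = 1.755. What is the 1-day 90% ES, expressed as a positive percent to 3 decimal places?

ES = −(-0.076%) + 1.381% × 1.755 = 2.500%.

2.500%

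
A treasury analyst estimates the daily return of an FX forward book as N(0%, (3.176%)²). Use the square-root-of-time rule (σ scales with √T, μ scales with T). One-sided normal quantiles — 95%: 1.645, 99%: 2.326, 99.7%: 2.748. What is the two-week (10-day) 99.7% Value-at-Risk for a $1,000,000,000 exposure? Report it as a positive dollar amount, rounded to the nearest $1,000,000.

σ_{10d} = 3.176% × √10 = 10.043%.
VaR = 2.748 × 10.043% = 27.598%.
On $1,000,000,000: 0.27598 × $1,000,000,000 = $275,980,000.

$276,000,000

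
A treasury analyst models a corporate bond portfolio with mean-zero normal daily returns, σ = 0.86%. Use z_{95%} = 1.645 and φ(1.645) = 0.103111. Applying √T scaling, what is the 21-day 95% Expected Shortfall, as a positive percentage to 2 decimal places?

8.13%

σ_{21d} = 0.86% × √21 = 3.941%.
ES multiplier = φ(z)/(1−α) = 0.103111/0.05 = 2.062.
ES = 3.941% × 2.062 = 8.126%.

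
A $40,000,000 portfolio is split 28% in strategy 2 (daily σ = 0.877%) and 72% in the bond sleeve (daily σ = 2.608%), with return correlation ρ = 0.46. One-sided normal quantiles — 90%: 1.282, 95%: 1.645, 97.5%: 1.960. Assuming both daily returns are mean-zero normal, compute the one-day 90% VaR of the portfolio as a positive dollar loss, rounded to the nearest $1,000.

σ_p² = 0.28²·0.877² + 0.72²·2.608² + 2·0.46·0.28·0.72·0.877·2.608 = 4.0105 (%²).
σ_p = √4.0105 = 2.003%.
VaR = 1.282 × 2.003% = 2.568%; on $40,000,000 that is $1,027,200.

$1,027,000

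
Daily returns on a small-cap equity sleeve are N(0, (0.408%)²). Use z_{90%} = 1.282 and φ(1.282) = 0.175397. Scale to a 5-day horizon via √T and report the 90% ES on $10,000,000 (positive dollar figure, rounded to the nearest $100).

σ_{5d} = 0.408% × √5 = 0.912%.
ES multiplier = φ(z)/(1−α) = 0.175397/0.1 = 1.754.
ES = 0.912% × 1.754 = 1.600%; on $10,000,000: $160,000.

$160,000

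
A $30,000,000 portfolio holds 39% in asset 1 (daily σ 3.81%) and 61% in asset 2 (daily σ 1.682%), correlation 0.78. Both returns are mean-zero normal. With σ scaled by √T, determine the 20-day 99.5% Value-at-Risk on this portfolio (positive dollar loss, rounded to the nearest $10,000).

$8,210,000

σ_p = √(0.39²·3.81² + 0.61²·1.682² + 2·0.78·0.39·0.61·3.81·1.682) = 2.375%.
σ_{20d} = 2.375% × √20 = 10.621%.
z(99.5%) = 2.576.
VaR = 2.576 × 10.621% = 27.360%; on $30,000,000 that is $8,208,000.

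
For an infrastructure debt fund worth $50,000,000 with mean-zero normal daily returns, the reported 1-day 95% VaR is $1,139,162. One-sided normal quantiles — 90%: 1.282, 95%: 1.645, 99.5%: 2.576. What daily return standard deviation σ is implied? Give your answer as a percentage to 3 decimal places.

VaR as a fraction: $1,139,162 / $50,000,000 = 2.278%.
σ = VaR / z = 2.278% / 1.645 = 1.385%.

1.385%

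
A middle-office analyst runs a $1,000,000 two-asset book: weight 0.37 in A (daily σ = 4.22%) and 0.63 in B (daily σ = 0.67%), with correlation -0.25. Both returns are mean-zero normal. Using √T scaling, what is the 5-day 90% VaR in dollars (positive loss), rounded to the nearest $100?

$43,300

σ_p = √(0.37²·4.22² + 0.63²·0.67² + 2·-0.25·0.37·0.63·4.22·0.67) = 1.512%.
σ_{5d} = 1.512% × √5 = 3.381%.
z(90%) = 1.282.
VaR = 1.282 × 3.381% = 4.334%; on $1,000,000 that is $43,340.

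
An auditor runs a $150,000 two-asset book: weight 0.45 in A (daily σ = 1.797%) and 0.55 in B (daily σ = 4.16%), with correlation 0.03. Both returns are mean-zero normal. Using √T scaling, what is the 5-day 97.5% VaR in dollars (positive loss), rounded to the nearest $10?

σ_p = √(0.45²·1.797² + 0.55²·4.16² + 2·0.03·0.45·0.55·1.797·4.16) = 2.449%.
σ_{5d} = 2.449% × √5 = 5.476%.
z(97.5%) = 1.960.
VaR = 1.960 × 5.476% = 10.733%; on $150,000 that is $16,100.

$16,100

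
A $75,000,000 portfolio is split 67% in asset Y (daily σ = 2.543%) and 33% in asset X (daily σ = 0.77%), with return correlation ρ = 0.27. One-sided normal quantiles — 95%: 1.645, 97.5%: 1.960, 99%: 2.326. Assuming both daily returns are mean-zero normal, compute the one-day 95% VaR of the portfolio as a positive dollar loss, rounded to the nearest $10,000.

σ_p² = 0.67²·2.543² + 0.33²·0.77² + 2·0.27·0.67·0.33·2.543·0.77 = 3.2013 (%²).
σ_p = √3.2013 = 1.789%.
VaR = 1.645 × 1.789% = 2.943%; on $75,000,000 that is $2,207,250.

$2,210,000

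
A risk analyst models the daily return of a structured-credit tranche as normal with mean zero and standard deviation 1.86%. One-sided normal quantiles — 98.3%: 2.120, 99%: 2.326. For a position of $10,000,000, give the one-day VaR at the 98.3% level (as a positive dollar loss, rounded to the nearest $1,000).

VaR = z·σ = 2.120 × 1.86% = 3.943%.
On $10,000,000: 0.03943 × $10,000,000 = $394,300.

$394,000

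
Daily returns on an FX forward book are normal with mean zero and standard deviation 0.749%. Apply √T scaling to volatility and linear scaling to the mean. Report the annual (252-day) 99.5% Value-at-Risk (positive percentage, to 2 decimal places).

30.63%

At 99.5%, z = 2.576.
σ_{252d} = 0.749% × √252 = 11.890%.
VaR = 2.576 × 11.890% = 30.629%.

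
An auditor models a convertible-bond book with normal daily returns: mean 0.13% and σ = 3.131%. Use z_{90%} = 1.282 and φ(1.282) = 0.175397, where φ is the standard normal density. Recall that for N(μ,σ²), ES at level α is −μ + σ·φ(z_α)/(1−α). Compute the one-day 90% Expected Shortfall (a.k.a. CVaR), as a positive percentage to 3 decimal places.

5.362%

Tail multiplier: φ(z)/(1−α) = 0.175397 / 0.1 = 1.754.
ES = −(0.13%) + 3.131% × 1.754 = 5.362%.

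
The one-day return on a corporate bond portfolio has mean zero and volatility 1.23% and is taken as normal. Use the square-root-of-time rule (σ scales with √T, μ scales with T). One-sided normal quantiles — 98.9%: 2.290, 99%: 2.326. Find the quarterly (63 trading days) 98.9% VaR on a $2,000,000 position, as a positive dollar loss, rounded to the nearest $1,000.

$447,000

σ_{63d} = 1.23% × √63 = 9.763%.
VaR = 2.290 × 9.763% = 22.357%.
On $2,000,000: 0.22357 × $2,000,000 = $447,140.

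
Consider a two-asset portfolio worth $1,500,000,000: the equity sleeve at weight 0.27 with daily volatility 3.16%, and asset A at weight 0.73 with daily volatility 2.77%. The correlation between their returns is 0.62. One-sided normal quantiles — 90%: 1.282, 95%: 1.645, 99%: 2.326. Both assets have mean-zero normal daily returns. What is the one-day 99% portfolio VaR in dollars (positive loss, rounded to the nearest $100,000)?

$92,000,000

σ_p² = 0.27²·3.16² + 0.73²·2.77² + 2·0.62·0.27·0.73·3.16·2.77 = 6.9562 (%²).
σ_p = √6.9562 = 2.637%.
VaR = 2.326 × 2.637% = 6.134%; on $1,500,000,000 that is $92,010,000.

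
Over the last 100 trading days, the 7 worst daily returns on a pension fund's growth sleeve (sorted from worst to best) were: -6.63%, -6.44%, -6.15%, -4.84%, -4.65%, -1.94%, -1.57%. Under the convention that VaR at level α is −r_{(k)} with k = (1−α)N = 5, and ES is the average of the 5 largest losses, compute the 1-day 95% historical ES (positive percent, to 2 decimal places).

The 5 worst returns sum to -28.71%.
ES = −(-28.71%) / 5 = 5.742% ≈ 5.74%.

5.74%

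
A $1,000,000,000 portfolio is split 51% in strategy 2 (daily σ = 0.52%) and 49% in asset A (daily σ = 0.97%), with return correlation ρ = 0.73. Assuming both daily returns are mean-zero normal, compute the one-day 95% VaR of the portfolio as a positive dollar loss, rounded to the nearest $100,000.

σ_p² = 0.51²·0.52² + 0.49²·0.97² + 2·0.73·0.51·0.49·0.52·0.97 = 0.4803 (%²).
σ_p = √0.4803 = 0.693%.
At 95%, z = 1.645.
VaR = 1.645 × 0.693% = 1.140%; on $1,000,000,000 that is $11,400,000.

$11,400,000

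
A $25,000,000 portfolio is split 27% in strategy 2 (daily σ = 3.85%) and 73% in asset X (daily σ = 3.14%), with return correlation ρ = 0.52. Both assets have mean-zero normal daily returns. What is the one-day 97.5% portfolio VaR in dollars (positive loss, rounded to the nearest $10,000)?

σ_p² = 0.27²·3.85² + 0.73²·3.14² + 2·0.52·0.27·0.73·3.85·3.14 = 8.8128 (%²).
σ_p = √8.8128 = 2.969%.
At 97.5%, z = 1.960.
VaR = 1.960 × 2.969% = 5.819%; on $25,000,000 that is $1,454,750.

$1,450,000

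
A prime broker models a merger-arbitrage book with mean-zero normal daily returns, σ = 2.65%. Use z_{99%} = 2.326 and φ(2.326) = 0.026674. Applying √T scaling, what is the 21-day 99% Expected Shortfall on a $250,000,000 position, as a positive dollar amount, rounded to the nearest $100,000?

$81,000,000

σ_{21d} = 2.65% × √21 = 12.144%.
ES multiplier = φ(z)/(1−α) = 0.026674/0.01 = 2.667.
ES = 12.144% × 2.667 = 32.388%; on $250,000,000: $80,970,000.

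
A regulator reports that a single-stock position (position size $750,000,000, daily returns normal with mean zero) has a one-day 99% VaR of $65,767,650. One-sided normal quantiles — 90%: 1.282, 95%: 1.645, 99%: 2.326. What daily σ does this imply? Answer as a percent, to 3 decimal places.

VaR as a fraction: $65,767,650 / $750,000,000 = 8.769%.
σ = VaR / z = 8.769% / 2.326 = 3.770%.

3.770%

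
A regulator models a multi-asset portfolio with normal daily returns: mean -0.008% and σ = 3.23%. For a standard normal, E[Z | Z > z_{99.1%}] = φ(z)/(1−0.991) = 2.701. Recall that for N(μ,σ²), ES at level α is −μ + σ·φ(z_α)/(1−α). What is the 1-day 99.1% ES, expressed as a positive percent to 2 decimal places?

8.73%

ES = −(-0.008%) + 3.23% × 2.701 = 8.732%.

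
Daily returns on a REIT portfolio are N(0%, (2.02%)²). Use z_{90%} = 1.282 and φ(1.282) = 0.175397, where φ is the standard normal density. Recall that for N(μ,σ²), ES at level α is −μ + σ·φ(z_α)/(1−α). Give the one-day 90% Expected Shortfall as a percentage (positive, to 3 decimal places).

Tail multiplier: φ(z)/(1−α) = 0.175397 / 0.1 = 1.754.
ES = 2.02% × 1.754 = 3.543%.

3.543%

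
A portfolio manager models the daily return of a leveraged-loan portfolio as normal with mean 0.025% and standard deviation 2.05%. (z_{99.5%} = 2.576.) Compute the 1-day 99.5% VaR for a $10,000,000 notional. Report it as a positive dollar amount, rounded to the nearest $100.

$525,600

VaR = −μ + z·σ = −(0.025%) + 2.576 × 2.05% = 5.256%.
On $10,000,000: 0.05256 × $10,000,000 = $525,600.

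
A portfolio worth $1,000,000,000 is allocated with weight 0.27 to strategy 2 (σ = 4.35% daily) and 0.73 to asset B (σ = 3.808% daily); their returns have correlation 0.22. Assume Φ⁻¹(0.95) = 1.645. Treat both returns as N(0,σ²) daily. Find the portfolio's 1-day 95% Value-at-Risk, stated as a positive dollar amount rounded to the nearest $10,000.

σ_p² = 0.27²·4.35² + 0.73²·3.808² + 2·0.22·0.27·0.73·4.35·3.808 = 10.5435 (%²).
σ_p = √10.5435 = 3.247%.
VaR = 1.645 × 3.247% = 5.341%; on $1,000,000,000 that is $53,410,000.

$53,410,000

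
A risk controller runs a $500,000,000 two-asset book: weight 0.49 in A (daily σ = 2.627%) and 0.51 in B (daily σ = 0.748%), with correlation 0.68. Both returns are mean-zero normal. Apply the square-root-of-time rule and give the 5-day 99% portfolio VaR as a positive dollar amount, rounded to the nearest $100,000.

$40,900,000

σ_p = √(0.49²·2.627² + 0.51²·0.748² + 2·0.68·0.49·0.51·2.627·0.748) = 1.572%.
σ_{5d} = 1.572% × √5 = 3.515%.
z(99%) = 2.326.
VaR = 2.326 × 3.515% = 8.176%; on $500,000,000 that is $40,880,000.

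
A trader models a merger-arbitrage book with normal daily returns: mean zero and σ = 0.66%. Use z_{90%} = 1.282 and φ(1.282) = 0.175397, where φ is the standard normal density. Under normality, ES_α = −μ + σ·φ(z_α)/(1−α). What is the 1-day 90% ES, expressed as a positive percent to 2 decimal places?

1.16%

Tail multiplier: φ(z)/(1−α) = 0.175397 / 0.1 = 1.754.
ES = 0.66% × 1.754 = 1.158%.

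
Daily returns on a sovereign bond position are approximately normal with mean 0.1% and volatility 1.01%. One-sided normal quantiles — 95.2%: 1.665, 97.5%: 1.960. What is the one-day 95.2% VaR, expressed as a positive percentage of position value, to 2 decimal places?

1.58%

VaR = −μ + z·σ = −(0.1%) + 1.665 × 1.01% = 1.582%.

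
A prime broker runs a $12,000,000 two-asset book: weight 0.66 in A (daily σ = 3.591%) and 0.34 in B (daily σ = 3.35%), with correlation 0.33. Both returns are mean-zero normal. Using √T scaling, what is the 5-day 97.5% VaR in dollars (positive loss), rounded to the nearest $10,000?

σ_p = √(0.66²·3.591² + 0.34²·3.35² + 2·0.33·0.66·0.34·3.591·3.35) = 2.949%.
σ_{5d} = 2.949% × √5 = 6.594%.
z(97.5%) = 1.960.
VaR = 1.960 × 6.594% = 12.924%; on $12,000,000 that is $1,550,880.

$1,550,000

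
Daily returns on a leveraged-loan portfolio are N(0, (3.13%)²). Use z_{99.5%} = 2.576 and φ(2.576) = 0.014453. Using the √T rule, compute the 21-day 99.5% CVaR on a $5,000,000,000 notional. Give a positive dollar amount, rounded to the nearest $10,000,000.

σ_{21d} = 3.13% × √21 = 14.343%.
ES multiplier = φ(z)/(1−α) = 0.014453/0.005 = 2.891.
ES = 14.343% × 2.891 = 41.466%; on $5,000,000,000: $2,073,300,000.

$2,070,000,000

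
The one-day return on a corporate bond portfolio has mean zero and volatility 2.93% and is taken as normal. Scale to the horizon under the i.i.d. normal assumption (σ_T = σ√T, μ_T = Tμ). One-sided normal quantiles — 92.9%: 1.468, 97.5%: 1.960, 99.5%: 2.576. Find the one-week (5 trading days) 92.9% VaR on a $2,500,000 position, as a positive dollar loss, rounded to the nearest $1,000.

σ_{5d} = 2.93% × √5 = 6.552%.
VaR = 1.468 × 6.552% = 9.618%.
On $2,500,000: 0.09618 × $2,500,000 = $240,450.

$240,000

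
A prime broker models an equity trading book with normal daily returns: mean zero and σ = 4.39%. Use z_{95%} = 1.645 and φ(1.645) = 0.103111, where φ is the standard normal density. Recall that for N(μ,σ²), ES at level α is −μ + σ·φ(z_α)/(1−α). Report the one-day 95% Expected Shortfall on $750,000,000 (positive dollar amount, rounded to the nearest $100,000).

$67,900,000

Tail multiplier: φ(z)/(1−α) = 0.103111 / 0.05 = 2.062.
ES = 4.39% × 2.062 = 9.052%.
On $750,000,000: 0.09052 × $750,000,000 = $67,890,000.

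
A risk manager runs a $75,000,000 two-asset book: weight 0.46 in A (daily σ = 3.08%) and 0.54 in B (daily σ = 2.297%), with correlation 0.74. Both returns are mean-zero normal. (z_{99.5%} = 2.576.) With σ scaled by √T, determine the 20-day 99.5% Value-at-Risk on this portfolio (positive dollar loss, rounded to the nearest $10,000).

σ_p = √(0.46²·3.08² + 0.54²·2.297² + 2·0.74·0.46·0.54·3.08·2.297) = 2.479%.
σ_{20d} = 2.479% × √20 = 11.086%.
VaR = 2.576 × 11.086% = 28.558%; on $75,000,000 that is $21,418,500.

$21,420,000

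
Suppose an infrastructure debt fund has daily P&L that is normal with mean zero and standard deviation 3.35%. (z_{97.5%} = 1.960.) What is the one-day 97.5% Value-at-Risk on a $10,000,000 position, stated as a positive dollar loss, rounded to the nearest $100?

$656,600

VaR = z·σ = 1.960 × 3.35% = 6.566%.
On $10,000,000: 0.06566 × $10,000,000 = $656,600.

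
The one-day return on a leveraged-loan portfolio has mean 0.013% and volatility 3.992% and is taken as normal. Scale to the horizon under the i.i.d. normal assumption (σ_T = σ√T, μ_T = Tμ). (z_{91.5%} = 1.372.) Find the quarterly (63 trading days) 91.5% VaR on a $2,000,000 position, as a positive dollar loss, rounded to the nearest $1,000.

$853,000

σ_{63d} = 3.992% × √63 = 31.686%; μ_{63d} = 63 × 0.013% = 0.819%.
VaR = −(0.819%) + 1.372 × 31.686% = 42.654%.
On $2,000,000: 0.42654 × $2,000,000 = $853,080.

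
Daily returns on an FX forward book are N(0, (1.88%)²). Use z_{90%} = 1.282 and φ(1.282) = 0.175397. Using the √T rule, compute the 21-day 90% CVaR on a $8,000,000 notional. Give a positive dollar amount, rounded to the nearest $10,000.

$1,210,000

σ_{21d} = 1.88% × √21 = 8.615%.
ES multiplier = φ(z)/(1−α) = 0.175397/0.1 = 1.754.
ES = 8.615% × 1.754 = 15.111%; on $8,000,000: $1,208,880.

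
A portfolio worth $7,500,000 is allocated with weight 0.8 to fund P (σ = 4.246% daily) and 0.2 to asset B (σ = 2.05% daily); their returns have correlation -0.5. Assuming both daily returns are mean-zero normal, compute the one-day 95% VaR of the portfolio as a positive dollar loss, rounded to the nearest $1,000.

σ_p² = 0.8²·4.246² + 0.2²·2.05² + 2·-0.5·0.8·0.2·4.246·2.05 = 10.3137 (%²).
σ_p = √10.3137 = 3.211%.
At 95%, z = 1.645.
VaR = 1.645 × 3.211% = 5.282%; on $7,500,000 that is $396,150.

$396,000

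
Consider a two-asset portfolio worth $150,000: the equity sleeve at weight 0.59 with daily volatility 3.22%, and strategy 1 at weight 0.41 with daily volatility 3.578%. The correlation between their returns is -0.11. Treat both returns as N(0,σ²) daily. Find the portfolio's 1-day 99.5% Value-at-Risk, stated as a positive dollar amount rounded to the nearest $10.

$8,770

σ_p² = 0.59²·3.22² + 0.41²·3.578² + 2·-0.11·0.59·0.41·3.22·3.578 = 5.1481 (%²).
σ_p = √5.1481 = 2.269%.
At 99.5%, z = 2.576.
VaR = 2.576 × 2.269% = 5.845%; on $150,000 that is $8,768.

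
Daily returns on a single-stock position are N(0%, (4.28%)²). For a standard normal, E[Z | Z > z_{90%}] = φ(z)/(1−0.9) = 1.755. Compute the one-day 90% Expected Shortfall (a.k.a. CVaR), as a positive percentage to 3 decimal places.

7.511%

ES = 4.28% × 1.755 = 7.511%.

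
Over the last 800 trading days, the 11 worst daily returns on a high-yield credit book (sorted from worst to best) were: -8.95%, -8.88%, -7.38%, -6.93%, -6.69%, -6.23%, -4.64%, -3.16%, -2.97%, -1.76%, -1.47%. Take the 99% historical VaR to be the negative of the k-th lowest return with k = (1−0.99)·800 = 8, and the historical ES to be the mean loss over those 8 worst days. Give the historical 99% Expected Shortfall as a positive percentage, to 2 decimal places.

The 8 worst returns sum to -52.86%.
ES = −(-52.86%) / 8 = 6.6075% ≈ 6.61%.

6.61%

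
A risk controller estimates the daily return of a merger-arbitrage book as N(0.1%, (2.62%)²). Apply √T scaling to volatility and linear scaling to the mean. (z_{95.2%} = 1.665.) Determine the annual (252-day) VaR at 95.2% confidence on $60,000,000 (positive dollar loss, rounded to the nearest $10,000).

$26,430,000

σ_{252d} = 2.62% × √252 = 41.591%; μ_{252d} = 252 × 0.1% = 25.200%.
VaR = −(25.200%) + 1.665 × 41.591% = 44.049%.
On $60,000,000: 0.44049 × $60,000,000 = $26,429,400.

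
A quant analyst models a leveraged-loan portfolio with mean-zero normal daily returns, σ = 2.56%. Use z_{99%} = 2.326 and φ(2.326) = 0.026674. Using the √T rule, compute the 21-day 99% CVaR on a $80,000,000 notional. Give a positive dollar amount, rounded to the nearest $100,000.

σ_{21d} = 2.56% × √21 = 11.731%.
ES multiplier = φ(z)/(1−α) = 0.026674/0.01 = 2.667.
ES = 11.731% × 2.667 = 31.287%; on $80,000,000: $25,029,600.

$25,000,000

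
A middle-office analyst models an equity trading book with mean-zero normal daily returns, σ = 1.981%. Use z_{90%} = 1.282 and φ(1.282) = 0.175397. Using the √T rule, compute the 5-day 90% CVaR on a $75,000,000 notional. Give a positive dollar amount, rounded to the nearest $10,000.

$5,830,000

σ_{5d} = 1.981% × √5 = 4.430%.
ES multiplier = φ(z)/(1−α) = 0.175397/0.1 = 1.754.
ES = 4.430% × 1.754 = 7.770%; on $75,000,000: $5,827,500.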